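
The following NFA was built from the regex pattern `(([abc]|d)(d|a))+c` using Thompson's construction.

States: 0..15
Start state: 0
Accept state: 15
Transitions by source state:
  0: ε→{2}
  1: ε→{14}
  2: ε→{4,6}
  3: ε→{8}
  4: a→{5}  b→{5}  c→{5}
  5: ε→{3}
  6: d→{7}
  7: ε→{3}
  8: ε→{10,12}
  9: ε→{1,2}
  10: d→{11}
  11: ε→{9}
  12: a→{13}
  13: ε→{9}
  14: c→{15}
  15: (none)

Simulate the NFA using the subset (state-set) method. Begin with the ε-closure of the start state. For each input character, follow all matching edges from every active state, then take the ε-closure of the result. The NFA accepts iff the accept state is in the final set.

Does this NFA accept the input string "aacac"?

initial (ε-close {0}): {0,2,4,6}
'a' @ 1: {3,5,8,10,12}
'a' @ 2: {1,2,4,6,9,13,14}
'c' @ 3: {3,5,8,10,12,15}  ✓accept
'a' @ 4: {1,2,4,6,9,13,14}
'c' @ 5: {3,5,8,10,12,15}  ✓accept
final: {3,5,8,10,12,15}; accept 15 in set

Answer: ACCEPT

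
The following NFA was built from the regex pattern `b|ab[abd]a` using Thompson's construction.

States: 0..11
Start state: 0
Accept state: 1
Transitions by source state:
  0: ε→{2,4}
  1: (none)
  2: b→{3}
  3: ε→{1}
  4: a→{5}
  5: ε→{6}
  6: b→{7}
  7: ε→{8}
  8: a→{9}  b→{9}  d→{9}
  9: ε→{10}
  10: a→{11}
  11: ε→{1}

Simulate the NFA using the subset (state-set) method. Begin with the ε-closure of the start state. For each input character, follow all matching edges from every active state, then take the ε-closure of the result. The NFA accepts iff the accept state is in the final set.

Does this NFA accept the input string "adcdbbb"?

initial (ε-close {0}): {0,2,4}
'a' @ 1: {5,6}
'd' @ 2: {}  — dead — no transitions
rest 'cdbbb' ignored (set empty)
after full input: {}  (accept=1 not in)

Answer: REJECT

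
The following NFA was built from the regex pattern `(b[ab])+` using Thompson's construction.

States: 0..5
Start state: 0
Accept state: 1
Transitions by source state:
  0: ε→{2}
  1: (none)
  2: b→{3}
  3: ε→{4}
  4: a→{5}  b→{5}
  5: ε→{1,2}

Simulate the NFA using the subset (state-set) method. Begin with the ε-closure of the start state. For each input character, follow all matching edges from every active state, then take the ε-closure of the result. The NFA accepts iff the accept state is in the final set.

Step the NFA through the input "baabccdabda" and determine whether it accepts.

Answer: REJECT

Steps:
start: ε-closure({0}) = {0,2}
'b' @ 1: {3,4}
'a' @ 2: {1,2,5}  (accept∈set)
'a' @ 3: {}  — state set empty
rest 'bccdabda' ignored (set empty)
final: {}; accept 1 not in set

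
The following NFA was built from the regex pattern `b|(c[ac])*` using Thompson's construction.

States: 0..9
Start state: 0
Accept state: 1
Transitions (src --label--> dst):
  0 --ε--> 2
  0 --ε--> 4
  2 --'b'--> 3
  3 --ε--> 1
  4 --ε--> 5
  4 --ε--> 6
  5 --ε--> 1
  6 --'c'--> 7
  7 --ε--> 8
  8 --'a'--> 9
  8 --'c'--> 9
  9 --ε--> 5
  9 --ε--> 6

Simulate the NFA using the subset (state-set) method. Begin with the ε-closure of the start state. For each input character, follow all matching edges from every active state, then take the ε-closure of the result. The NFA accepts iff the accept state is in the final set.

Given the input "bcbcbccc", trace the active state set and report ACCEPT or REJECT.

initial (ε-close {0}): {0,1,2,4,5,6}
'b' @ 1: {1,3}  (accept∈set)
'c' @ 2: {}  — dead — no transitions
rest 'bcbccc' ignored (set empty)
end set {} — state 1 not in

Answer: REJECT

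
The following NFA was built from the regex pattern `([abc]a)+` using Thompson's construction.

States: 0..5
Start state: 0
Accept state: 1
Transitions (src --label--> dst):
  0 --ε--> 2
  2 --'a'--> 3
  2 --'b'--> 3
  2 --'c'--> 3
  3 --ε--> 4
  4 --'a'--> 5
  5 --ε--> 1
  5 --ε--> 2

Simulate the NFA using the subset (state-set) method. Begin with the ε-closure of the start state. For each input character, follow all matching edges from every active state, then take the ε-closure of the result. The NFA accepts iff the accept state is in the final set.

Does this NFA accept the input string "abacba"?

Answer: REJECT

Steps:
S₀ = ε-closure({0}) = {0,2}
'a' @ 1: {3,4}
'b' @ 2: {}  — state set empty
rest 'acba' ignored (set empty)
final: {}; accept 1 not in set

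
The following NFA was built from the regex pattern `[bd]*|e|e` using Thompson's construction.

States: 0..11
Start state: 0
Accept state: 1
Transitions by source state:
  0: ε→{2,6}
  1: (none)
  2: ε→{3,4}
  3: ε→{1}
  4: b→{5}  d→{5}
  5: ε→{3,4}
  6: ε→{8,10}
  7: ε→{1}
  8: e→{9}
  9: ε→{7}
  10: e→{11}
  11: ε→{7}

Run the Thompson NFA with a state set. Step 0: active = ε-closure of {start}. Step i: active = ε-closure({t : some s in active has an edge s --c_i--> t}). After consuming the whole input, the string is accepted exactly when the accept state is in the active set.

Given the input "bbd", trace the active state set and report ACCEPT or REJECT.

initial (ε-close {0}): {0,1,2,3,4,6,8,10}
'b' @ 1: {1,3,4,5}  [accepting]
'b' @ 2: {1,3,4,5}  [accepting]
'd' @ 3: {1,3,4,5}  [accepting]
end set {1,3,4,5} — state 1 in

Answer: ACCEPT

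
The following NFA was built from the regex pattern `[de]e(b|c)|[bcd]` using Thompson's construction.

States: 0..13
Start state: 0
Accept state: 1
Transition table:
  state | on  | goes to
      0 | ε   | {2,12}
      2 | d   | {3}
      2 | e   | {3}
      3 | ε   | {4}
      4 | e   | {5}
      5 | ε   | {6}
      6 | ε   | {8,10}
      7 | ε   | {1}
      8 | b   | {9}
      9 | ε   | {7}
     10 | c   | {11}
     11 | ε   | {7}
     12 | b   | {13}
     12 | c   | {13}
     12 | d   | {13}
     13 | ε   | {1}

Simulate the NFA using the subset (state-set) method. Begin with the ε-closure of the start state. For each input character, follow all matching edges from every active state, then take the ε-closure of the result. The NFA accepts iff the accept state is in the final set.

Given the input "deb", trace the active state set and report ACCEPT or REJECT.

Answer: ACCEPT

Steps:
S₀ = ε-closure({0}) = {0,2,12}
'd' @ 1: {1,3,4,13}  (accept∈set)
'e' @ 2: {5,6,8,10}
'b' @ 3: {1,7,9}  (accept∈set)
final: {1,7,9}; accept 1 in set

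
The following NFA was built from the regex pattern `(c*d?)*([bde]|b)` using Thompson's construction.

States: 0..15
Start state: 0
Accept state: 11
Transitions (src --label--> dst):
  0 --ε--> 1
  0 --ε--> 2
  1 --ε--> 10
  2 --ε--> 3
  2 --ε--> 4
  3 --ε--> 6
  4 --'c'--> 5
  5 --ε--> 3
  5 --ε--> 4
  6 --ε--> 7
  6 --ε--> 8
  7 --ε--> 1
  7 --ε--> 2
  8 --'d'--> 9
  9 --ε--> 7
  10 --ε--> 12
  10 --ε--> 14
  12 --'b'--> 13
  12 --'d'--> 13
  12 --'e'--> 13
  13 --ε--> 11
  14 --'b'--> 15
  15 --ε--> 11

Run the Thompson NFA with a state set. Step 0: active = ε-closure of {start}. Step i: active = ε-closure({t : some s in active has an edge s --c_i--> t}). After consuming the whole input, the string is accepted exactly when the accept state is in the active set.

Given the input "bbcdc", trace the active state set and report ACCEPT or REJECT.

Answer: REJECT

Trace:
S₀ = ε-closure({0}) = {0,1,2,3,4,6,7,8,10,12,14}
'b' @ 1: {11,13,15}  ✓accept
'b' @ 2: {}  — dead — no transitions
rest 'cdc' ignored (set empty)
end set {} — state 11 not in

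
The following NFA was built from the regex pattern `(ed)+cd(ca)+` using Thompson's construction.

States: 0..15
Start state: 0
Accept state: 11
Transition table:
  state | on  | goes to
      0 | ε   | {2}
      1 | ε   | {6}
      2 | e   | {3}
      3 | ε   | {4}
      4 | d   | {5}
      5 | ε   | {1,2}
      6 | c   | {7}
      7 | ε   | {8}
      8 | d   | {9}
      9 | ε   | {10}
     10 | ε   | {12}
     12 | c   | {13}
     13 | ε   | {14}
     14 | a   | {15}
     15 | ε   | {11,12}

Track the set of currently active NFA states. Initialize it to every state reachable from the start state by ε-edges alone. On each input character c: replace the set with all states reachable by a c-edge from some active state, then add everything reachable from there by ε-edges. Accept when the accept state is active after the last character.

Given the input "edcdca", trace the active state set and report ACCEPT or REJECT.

Answer: ACCEPT

Derivation:
start: ε-closure({0}) = {0,2}
'e' @ 1: {3,4}
'd' @ 2: {1,2,5,6}
'c' @ 3: {7,8}
'd' @ 4: {9,10,12}
'c' @ 5: {13,14}
'a' @ 6: {11,12,15}  [accepting]
after full input: {11,12,15}  (accept=11 in)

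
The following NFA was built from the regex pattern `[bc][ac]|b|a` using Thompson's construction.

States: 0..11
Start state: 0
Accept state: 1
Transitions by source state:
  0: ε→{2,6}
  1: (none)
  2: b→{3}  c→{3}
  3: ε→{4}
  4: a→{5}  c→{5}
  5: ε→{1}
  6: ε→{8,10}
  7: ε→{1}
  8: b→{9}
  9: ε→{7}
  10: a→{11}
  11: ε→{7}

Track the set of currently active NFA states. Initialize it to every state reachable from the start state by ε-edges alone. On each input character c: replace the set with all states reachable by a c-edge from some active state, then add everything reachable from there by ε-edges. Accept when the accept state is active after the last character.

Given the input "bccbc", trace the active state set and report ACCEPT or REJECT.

Answer: REJECT

Derivation:
initial (ε-close {0}): {0,2,6,8,10}
'b' @ 1: {1,3,4,7,9}  (accept∈set)
'c' @ 2: {1,5}  (accept∈set)
'c' @ 3: {}  — state set empty
rest 'bc' ignored (set empty)
end set {} — state 1 not in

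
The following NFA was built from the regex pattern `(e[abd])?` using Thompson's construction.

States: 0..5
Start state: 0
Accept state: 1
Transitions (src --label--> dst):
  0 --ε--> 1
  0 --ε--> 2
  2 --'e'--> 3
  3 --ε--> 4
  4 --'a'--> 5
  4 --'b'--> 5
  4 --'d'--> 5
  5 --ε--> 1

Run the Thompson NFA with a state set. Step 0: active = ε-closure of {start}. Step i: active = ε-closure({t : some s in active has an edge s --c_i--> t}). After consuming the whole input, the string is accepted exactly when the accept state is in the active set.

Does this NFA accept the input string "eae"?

initial (ε-close {0}): {0,1,2}
'e' @ 1: {3,4}
'a' @ 2: {1,5}  [accepting]
'e' @ 3: {}  — dead — no transitions
end set {} — state 1 not in

Answer: REJECT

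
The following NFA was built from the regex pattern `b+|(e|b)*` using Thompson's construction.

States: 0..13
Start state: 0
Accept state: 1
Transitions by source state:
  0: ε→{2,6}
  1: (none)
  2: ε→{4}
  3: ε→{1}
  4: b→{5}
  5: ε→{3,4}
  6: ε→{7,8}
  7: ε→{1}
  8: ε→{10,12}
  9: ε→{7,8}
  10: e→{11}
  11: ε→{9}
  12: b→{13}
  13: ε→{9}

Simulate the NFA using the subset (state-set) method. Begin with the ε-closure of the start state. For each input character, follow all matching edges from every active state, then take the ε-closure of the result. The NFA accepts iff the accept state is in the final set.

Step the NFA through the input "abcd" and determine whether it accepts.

Answer: REJECT

Derivation:
S₀ = ε-closure({0}) = {0,1,2,4,6,7,8,10,12}
'a' @ 1: {}  — no active states
rest 'bcd' ignored (set empty)
final: {}; accept 1 not in set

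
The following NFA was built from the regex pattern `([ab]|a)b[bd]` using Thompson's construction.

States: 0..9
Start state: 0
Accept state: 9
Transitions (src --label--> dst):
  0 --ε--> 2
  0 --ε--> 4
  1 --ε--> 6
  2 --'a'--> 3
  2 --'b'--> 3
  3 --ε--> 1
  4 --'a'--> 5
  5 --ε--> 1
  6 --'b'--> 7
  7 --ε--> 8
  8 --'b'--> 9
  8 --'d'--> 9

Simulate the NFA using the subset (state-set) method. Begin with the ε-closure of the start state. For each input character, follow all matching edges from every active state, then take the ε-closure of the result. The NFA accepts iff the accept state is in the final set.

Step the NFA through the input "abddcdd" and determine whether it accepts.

Answer: REJECT

Trace:
S₀ = ε-closure({0}) = {0,2,4}
'a' @ 1: {1,3,5,6}
'b' @ 2: {7,8}
'd' @ 3: {9}  [accepting]
'd' @ 4: {}  — no active states
rest 'cdd' ignored (set empty)
final: {}; accept 9 not in set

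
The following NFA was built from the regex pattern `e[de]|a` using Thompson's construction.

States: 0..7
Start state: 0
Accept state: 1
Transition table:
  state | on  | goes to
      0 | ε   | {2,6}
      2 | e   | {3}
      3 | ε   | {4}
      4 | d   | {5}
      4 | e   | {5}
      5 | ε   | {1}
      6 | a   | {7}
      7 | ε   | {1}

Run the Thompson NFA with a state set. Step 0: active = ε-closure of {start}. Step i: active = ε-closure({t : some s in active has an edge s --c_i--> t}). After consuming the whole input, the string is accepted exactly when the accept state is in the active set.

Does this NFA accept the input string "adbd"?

initial (ε-close {0}): {0,2,6}
'a' @ 1: {1,7}  ✓accept
'd' @ 2: {}  — no active states
rest 'bd' ignored (set empty)
end set {} — state 1 not in

Answer: REJECT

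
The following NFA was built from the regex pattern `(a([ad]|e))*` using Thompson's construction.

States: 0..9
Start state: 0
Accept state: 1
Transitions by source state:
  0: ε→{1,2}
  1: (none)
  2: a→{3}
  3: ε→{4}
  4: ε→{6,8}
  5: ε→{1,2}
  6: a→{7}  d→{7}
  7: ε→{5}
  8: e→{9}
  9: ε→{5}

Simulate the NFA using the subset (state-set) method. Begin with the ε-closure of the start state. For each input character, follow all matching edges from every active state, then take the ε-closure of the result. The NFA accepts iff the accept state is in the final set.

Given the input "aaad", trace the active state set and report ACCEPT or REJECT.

Answer: ACCEPT

Steps:
S₀ = ε-closure({0}) = {0,1,2}
'a' @ 1: {3,4,6,8}
'a' @ 2: {1,2,5,7}  [accepting]
'a' @ 3: {3,4,6,8}
'd' @ 4: {1,2,5,7}  [accepting]
final: {1,2,5,7}; accept 1 in set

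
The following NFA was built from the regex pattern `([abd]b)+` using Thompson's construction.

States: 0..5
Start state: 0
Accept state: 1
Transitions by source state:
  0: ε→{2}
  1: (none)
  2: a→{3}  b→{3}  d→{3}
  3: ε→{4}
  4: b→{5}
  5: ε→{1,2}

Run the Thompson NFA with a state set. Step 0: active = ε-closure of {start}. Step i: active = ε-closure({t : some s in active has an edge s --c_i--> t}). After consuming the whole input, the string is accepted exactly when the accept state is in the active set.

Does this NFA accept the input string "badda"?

S₀ = ε-closure({0}) = {0,2}
'b' @ 1: {3,4}
'a' @ 2: {}  — no active states
rest 'dda' ignored (set empty)
end set {} — state 1 not in

Answer: REJECT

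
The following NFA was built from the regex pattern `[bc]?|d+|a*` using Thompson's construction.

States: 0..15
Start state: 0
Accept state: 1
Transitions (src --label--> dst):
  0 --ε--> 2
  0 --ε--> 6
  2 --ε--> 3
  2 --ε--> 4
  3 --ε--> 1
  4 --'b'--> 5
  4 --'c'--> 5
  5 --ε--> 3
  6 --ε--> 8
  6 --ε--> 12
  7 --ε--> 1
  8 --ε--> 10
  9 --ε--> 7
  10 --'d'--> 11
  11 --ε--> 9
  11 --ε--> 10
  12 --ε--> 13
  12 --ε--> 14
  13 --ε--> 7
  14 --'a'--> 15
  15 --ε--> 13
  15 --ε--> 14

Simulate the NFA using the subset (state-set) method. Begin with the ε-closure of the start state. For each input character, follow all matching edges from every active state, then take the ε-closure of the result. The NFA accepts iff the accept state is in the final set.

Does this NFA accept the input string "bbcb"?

Answer: REJECT

Derivation:
start: ε-closure({0}) = {0,1,2,3,4,6,7,8,10,12,13,14}
'b' @ 1: {1,3,5}  [accepting]
'b' @ 2: {}  — no active states
rest 'cb' ignored (set empty)
end set {} — state 1 not in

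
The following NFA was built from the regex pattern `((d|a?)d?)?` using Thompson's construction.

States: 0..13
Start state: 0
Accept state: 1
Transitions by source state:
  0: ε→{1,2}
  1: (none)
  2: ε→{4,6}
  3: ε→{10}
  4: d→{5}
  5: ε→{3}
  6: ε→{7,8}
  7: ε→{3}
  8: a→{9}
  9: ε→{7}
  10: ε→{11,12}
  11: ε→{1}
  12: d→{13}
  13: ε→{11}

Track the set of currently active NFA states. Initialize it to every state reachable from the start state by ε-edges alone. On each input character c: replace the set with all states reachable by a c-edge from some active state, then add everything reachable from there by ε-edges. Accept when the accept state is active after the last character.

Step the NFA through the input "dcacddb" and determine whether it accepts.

S₀ = ε-closure({0}) = {0,1,2,3,4,6,7,8,10,11,12}
'd' @ 1: {1,3,5,10,11,12,13}  ✓accept
'c' @ 2: {}  — state set empty
rest 'acddb' ignored (set empty)
final: {}; accept 1 not in set

Answer: REJECT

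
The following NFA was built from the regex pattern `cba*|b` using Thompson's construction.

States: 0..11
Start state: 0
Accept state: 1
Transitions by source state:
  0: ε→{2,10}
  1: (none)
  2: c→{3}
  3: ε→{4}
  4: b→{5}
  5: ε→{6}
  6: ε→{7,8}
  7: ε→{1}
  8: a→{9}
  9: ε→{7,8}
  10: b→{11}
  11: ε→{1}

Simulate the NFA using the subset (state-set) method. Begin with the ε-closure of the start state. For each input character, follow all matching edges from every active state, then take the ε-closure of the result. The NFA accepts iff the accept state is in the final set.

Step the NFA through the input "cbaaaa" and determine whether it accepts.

S₀ = ε-closure({0}) = {0,2,10}
'c' @ 1: {3,4}
'b' @ 2: {1,5,6,7,8}  (accept∈set)
'a' @ 3: {1,7,8,9}  (accept∈set)
'a' @ 4: {1,7,8,9}  (accept∈set)
'a' @ 5: {1,7,8,9}  (accept∈set)
'a' @ 6: {1,7,8,9}  (accept∈set)
after full input: {1,7,8,9}  (accept=1 in)

Answer: ACCEPT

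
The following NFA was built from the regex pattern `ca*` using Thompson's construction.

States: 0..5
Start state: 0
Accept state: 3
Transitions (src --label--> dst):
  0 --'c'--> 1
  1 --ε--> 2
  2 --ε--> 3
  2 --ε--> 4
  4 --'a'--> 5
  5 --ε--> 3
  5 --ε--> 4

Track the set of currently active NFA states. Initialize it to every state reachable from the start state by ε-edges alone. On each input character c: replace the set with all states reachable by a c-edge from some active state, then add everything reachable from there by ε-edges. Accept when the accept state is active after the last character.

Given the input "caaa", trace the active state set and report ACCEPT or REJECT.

S₀ = ε-closure({0}) = {0}
'c' @ 1: {1,2,3,4}  [accepting]
'a' @ 2: {3,4,5}  [accepting]
'a' @ 3: {3,4,5}  [accepting]
'a' @ 4: {3,4,5}  [accepting]
final: {3,4,5}; accept 3 in set

Answer: ACCEPT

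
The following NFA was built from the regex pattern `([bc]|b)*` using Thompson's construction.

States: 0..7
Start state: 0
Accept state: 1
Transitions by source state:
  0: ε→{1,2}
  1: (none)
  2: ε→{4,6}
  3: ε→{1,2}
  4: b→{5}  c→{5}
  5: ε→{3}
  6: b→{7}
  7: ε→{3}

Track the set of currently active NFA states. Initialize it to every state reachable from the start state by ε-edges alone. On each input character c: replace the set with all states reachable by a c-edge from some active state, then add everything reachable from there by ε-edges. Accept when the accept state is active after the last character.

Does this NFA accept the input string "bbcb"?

initial (ε-close {0}): {0,1,2,4,6}
'b' @ 1: {1,2,3,4,5,6,7}  ✓accept
'b' @ 2: {1,2,3,4,5,6,7}  ✓accept
'c' @ 3: {1,2,3,4,5,6}  ✓accept
'b' @ 4: {1,2,3,4,5,6,7}  ✓accept
final: {1,2,3,4,5,6,7}; accept 1 in set

Answer: ACCEPT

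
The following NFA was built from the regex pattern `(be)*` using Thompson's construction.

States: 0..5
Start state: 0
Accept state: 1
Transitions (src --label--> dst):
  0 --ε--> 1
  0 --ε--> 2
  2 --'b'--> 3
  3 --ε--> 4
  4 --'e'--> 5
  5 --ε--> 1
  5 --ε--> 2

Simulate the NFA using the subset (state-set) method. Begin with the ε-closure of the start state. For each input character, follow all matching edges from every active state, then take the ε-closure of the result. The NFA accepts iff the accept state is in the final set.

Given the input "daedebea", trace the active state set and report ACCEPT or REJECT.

Answer: REJECT

Steps:
start: ε-closure({0}) = {0,1,2}
'd' @ 1: {}  — state set empty
rest 'aedebea' ignored (set empty)
final: {}; accept 1 not in set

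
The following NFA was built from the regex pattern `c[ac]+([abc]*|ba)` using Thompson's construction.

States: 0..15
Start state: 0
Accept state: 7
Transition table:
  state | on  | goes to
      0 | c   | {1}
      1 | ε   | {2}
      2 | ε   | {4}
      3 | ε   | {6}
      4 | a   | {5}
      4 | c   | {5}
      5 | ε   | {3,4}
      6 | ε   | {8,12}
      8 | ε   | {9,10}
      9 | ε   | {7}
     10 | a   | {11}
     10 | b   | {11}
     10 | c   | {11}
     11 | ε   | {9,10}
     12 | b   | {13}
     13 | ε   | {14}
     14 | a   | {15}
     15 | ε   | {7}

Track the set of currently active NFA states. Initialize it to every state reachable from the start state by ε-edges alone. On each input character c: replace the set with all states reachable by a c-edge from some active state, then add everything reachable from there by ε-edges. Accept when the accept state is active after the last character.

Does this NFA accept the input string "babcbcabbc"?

S₀ = ε-closure({0}) = {0}
'b' @ 1: {}  — dead — no transitions
rest 'abcbcabbc' ignored (set empty)
final: {}; accept 7 not in set

Answer: REJECT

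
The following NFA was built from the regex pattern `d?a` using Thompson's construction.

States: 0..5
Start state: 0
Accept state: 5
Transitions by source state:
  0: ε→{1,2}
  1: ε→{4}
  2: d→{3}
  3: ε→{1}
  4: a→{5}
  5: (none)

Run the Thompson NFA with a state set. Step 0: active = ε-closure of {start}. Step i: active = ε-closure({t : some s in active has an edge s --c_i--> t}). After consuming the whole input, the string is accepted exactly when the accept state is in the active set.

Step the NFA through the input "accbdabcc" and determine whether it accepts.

initial (ε-close {0}): {0,1,2,4}
'a' @ 1: {5}  ✓accept
'c' @ 2: {}  — state set empty
rest 'cbdabcc' ignored (set empty)
final: {}; accept 5 not in set

Answer: REJECT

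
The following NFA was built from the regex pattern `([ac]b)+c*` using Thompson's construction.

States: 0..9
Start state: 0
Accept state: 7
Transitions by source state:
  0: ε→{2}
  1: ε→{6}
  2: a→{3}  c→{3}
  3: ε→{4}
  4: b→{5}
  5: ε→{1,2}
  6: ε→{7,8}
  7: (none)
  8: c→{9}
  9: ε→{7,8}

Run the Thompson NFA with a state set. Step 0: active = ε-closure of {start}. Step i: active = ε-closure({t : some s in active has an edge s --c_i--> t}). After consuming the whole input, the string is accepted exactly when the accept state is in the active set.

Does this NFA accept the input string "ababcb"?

start: ε-closure({0}) = {0,2}
'a' @ 1: {3,4}
'b' @ 2: {1,2,5,6,7,8}  [accepting]
'a' @ 3: {3,4}
'b' @ 4: {1,2,5,6,7,8}  [accepting]
'c' @ 5: {3,4,7,8,9}  [accepting]
'b' @ 6: {1,2,5,6,7,8}  [accepting]
end set {1,2,5,6,7,8} — state 7 in

Answer: ACCEPT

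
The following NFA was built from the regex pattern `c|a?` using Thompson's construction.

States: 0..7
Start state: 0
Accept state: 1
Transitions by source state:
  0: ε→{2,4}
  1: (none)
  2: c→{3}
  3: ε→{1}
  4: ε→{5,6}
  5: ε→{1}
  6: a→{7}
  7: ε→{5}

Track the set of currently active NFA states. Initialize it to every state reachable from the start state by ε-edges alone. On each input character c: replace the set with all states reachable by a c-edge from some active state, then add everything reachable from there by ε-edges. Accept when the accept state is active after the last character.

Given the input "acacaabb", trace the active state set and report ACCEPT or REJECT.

Answer: REJECT

Derivation:
start: ε-closure({0}) = {0,1,2,4,5,6}
'a' @ 1: {1,5,7}  (accept∈set)
'c' @ 2: {}  — dead — no transitions
rest 'acaabb' ignored (set empty)
final: {}; accept 1 not in set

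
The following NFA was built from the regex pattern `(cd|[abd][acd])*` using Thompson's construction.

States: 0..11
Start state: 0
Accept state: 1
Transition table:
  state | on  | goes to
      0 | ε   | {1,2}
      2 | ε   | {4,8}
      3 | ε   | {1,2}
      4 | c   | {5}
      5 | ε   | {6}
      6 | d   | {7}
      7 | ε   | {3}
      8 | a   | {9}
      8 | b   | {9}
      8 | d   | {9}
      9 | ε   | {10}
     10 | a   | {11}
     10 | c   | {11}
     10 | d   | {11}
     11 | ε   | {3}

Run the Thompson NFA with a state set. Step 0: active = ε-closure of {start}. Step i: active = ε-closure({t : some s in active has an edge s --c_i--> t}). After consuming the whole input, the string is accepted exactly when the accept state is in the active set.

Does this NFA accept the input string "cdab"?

Answer: REJECT

Steps:
initial (ε-close {0}): {0,1,2,4,8}
'c' @ 1: {5,6}
'd' @ 2: {1,2,3,4,7,8}  ✓accept
'a' @ 3: {9,10}
'b' @ 4: {}  — state set empty
final: {}; accept 1 not in set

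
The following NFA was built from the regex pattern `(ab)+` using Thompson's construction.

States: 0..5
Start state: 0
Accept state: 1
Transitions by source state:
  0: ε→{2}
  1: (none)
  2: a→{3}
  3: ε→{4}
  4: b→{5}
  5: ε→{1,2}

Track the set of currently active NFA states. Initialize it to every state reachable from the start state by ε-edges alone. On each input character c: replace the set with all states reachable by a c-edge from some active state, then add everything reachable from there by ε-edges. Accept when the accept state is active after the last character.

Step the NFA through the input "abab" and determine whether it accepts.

S₀ = ε-closure({0}) = {0,2}
'a' @ 1: {3,4}
'b' @ 2: {1,2,5}  ✓accept
'a' @ 3: {3,4}
'b' @ 4: {1,2,5}  ✓accept
after full input: {1,2,5}  (accept=1 in)

Answer: ACCEPT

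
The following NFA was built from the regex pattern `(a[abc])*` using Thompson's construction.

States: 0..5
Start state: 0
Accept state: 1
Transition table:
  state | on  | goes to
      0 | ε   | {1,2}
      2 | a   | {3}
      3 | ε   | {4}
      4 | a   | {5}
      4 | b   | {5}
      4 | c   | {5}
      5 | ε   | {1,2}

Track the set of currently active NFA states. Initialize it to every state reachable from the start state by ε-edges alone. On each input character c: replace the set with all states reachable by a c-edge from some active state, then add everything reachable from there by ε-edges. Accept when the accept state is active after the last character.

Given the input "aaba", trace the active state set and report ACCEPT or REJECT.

Answer: REJECT

Derivation:
S₀ = ε-closure({0}) = {0,1,2}
'a' @ 1: {3,4}
'a' @ 2: {1,2,5}  ✓accept
'b' @ 3: {}  — state set empty
rest 'a' ignored (set empty)
after full input: {}  (accept=1 not in)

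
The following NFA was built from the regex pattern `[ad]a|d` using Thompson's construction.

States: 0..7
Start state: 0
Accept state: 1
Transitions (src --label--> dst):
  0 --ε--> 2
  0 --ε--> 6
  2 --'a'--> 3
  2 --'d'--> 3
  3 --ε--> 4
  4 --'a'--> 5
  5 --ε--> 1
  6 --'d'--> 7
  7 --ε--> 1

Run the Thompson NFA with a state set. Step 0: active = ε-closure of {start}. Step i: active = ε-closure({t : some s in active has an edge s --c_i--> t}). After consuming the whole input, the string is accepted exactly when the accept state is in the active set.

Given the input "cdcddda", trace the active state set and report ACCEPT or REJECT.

Answer: REJECT

Derivation:
S₀ = ε-closure({0}) = {0,2,6}
'c' @ 1: {}  — no active states
rest 'dcddda' ignored (set empty)
end set {} — state 1 not in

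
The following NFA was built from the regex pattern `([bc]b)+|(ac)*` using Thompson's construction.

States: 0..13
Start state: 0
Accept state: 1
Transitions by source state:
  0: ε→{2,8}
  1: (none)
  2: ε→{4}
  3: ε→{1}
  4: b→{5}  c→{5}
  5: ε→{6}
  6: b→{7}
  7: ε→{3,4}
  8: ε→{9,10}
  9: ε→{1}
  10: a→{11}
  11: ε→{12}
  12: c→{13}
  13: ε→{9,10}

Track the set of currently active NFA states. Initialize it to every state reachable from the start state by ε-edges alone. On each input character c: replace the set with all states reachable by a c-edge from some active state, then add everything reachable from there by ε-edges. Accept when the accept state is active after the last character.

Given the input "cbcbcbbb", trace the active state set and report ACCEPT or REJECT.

Answer: ACCEPT

Steps:
start: ε-closure({0}) = {0,1,2,4,8,9,10}
'c' @ 1: {5,6}
'b' @ 2: {1,3,4,7}  (accept∈set)
'c' @ 3: {5,6}
'b' @ 4: {1,3,4,7}  (accept∈set)
'c' @ 5: {5,6}
'b' @ 6: {1,3,4,7}  (accept∈set)
'b' @ 7: {5,6}
'b' @ 8: {1,3,4,7}  (accept∈set)
after full input: {1,3,4,7}  (accept=1 in)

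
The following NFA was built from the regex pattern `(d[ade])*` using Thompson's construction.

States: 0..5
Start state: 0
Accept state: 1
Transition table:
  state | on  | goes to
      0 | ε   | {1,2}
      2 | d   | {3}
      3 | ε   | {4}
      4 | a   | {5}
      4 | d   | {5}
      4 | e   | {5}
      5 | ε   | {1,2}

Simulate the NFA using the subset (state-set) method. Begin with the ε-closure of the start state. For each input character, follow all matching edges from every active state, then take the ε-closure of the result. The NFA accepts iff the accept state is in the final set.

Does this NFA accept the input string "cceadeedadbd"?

Answer: REJECT

Trace:
start: ε-closure({0}) = {0,1,2}
'c' @ 1: {}  — no active states
rest 'ceadeedadbd' ignored (set empty)
end set {} — state 1 not in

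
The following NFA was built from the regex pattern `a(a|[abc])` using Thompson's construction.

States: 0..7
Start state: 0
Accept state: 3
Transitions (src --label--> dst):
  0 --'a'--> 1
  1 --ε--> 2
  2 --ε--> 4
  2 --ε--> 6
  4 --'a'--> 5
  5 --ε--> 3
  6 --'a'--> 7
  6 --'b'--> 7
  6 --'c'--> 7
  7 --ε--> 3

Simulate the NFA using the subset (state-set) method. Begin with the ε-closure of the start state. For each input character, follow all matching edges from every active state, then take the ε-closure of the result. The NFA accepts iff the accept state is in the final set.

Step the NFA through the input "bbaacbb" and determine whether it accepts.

start: ε-closure({0}) = {0}
'b' @ 1: {}  — state set empty
rest 'baacbb' ignored (set empty)
after full input: {}  (accept=3 not in)

Answer: REJECT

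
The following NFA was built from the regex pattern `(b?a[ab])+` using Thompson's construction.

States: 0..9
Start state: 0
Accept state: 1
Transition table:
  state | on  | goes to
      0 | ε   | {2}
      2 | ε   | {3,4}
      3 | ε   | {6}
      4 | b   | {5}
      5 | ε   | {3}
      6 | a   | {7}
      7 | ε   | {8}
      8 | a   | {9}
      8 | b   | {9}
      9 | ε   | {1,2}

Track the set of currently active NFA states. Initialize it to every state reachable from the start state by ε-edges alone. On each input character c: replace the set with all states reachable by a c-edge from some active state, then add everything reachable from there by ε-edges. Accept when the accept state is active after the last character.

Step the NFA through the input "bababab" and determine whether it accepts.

initial (ε-close {0}): {0,2,3,4,6}
'b' @ 1: {3,5,6}
'a' @ 2: {7,8}
'b' @ 3: {1,2,3,4,6,9}  [accepting]
'a' @ 4: {7,8}
'b' @ 5: {1,2,3,4,6,9}  [accepting]
'a' @ 6: {7,8}
'b' @ 7: {1,2,3,4,6,9}  [accepting]
after full input: {1,2,3,4,6,9}  (accept=1 in)

Answer: ACCEPT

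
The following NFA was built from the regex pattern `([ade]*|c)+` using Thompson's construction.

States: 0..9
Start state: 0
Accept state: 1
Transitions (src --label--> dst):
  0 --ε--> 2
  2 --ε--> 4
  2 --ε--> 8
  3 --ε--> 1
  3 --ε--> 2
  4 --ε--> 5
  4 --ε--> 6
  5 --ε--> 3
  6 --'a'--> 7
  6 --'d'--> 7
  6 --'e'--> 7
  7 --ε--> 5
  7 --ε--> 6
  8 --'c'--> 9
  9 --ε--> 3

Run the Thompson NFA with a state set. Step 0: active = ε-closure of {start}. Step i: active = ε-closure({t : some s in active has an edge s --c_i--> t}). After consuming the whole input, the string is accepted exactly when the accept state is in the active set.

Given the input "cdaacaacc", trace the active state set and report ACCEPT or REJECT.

Answer: ACCEPT

Trace:
initial (ε-close {0}): {0,1,2,3,4,5,6,8}
'c' @ 1: {1,2,3,4,5,6,8,9}  (accept∈set)
'd' @ 2: {1,2,3,4,5,6,7,8}  (accept∈set)
'a' @ 3: {1,2,3,4,5,6,7,8}  (accept∈set)
'a' @ 4: {1,2,3,4,5,6,7,8}  (accept∈set)
'c' @ 5: {1,2,3,4,5,6,8,9}  (accept∈set)
'a' @ 6: {1,2,3,4,5,6,7,8}  (accept∈set)
'a' @ 7: {1,2,3,4,5,6,7,8}  (accept∈set)
'c' @ 8: {1,2,3,4,5,6,8,9}  (accept∈set)
'c' @ 9: {1,2,3,4,5,6,8,9}  (accept∈set)
after full input: {1,2,3,4,5,6,8,9}  (accept=1 in)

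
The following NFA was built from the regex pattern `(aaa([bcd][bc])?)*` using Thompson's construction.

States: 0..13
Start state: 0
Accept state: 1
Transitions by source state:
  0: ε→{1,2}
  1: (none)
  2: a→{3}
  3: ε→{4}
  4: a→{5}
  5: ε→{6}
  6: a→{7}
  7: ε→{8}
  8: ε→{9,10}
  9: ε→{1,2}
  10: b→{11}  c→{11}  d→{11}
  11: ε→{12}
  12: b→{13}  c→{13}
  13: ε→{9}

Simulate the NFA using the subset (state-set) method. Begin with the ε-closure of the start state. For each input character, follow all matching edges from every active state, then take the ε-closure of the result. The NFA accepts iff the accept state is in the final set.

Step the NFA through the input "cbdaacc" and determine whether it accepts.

S₀ = ε-closure({0}) = {0,1,2}
'c' @ 1: {}  — no active states
rest 'bdaacc' ignored (set empty)
end set {} — state 1 not in

Answer: REJECT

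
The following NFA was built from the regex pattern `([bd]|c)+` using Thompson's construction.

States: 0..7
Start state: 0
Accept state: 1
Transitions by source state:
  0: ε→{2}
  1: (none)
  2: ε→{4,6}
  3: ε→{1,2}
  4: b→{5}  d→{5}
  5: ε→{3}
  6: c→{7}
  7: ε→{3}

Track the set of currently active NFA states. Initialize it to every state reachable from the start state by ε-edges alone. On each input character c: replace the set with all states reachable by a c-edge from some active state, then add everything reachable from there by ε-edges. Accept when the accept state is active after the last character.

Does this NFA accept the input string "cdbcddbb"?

start: ε-closure({0}) = {0,2,4,6}
'c' @ 1: {1,2,3,4,6,7}  [accepting]
'd' @ 2: {1,2,3,4,5,6}  [accepting]
'b' @ 3: {1,2,3,4,5,6}  [accepting]
'c' @ 4: {1,2,3,4,6,7}  [accepting]
'd' @ 5: {1,2,3,4,5,6}  [accepting]
'd' @ 6: {1,2,3,4,5,6}  [accepting]
'b' @ 7: {1,2,3,4,5,6}  [accepting]
'b' @ 8: {1,2,3,4,5,6}  [accepting]
end set {1,2,3,4,5,6} — state 1 in

Answer: ACCEPT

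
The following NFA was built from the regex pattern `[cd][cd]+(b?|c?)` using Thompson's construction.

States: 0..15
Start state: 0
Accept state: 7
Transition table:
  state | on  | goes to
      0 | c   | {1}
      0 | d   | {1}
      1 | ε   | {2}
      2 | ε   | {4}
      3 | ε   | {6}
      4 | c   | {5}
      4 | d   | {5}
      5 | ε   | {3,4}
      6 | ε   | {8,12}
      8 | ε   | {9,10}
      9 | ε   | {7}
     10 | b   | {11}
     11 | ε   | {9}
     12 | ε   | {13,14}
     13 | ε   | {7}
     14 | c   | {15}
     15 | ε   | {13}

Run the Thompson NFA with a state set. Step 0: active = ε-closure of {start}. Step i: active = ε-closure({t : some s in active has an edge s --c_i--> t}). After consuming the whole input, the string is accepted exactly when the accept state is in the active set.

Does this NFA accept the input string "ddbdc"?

Answer: REJECT

Steps:
initial (ε-close {0}): {0}
'd' @ 1: {1,2,4}
'd' @ 2: {3,4,5,6,7,8,9,10,12,13,14}  (accept∈set)
'b' @ 3: {7,9,11}  (accept∈set)
'd' @ 4: {}  — no active states
rest 'c' ignored (set empty)
after full input: {}  (accept=7 not in)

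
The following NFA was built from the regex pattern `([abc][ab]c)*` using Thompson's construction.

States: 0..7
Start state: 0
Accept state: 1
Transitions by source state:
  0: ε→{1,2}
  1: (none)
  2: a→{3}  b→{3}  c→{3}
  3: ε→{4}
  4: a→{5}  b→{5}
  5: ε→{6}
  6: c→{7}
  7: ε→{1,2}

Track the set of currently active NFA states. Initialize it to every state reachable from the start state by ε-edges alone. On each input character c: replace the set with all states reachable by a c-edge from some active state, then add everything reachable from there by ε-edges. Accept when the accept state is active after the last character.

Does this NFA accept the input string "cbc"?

Answer: ACCEPT

Derivation:
start: ε-closure({0}) = {0,1,2}
'c' @ 1: {3,4}
'b' @ 2: {5,6}
'c' @ 3: {1,2,7}  ✓accept
final: {1,2,7}; accept 1 in set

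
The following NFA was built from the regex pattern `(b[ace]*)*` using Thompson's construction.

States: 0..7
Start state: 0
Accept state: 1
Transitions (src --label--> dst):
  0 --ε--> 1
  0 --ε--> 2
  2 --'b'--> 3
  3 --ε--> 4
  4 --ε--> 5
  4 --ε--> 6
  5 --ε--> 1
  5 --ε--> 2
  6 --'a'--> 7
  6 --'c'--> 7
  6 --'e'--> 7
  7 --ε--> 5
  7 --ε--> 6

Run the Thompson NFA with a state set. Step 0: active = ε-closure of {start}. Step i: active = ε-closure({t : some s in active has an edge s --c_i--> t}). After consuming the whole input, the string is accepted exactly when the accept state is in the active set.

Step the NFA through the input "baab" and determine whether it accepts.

initial (ε-close {0}): {0,1,2}
'b' @ 1: {1,2,3,4,5,6}  ✓accept
'a' @ 2: {1,2,5,6,7}  ✓accept
'a' @ 3: {1,2,5,6,7}  ✓accept
'b' @ 4: {1,2,3,4,5,6}  ✓accept
end set {1,2,3,4,5,6} — state 1 in

Answer: ACCEPT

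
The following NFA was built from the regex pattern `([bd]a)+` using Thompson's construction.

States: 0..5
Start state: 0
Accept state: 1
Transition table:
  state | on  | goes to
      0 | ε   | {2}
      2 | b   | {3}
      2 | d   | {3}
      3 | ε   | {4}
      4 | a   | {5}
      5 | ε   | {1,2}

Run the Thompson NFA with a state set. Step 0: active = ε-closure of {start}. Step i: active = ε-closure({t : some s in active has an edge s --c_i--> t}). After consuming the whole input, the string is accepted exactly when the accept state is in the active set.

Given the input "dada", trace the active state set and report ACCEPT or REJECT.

Answer: ACCEPT

Trace:
S₀ = ε-closure({0}) = {0,2}
'd' @ 1: {3,4}
'a' @ 2: {1,2,5}  [accepting]
'd' @ 3: {3,4}
'a' @ 4: {1,2,5}  [accepting]
end set {1,2,5} — state 1 in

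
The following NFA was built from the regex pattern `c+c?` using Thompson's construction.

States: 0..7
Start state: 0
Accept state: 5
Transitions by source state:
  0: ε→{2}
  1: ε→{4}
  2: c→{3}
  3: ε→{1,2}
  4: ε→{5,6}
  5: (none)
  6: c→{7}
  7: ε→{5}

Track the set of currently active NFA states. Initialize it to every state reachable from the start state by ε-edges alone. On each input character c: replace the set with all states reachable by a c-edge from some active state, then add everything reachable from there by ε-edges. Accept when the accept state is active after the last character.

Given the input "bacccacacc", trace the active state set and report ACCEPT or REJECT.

Answer: REJECT

Steps:
start: ε-closure({0}) = {0,2}
'b' @ 1: {}  — state set empty
rest 'acccacacc' ignored (set empty)
after full input: {}  (accept=5 not in)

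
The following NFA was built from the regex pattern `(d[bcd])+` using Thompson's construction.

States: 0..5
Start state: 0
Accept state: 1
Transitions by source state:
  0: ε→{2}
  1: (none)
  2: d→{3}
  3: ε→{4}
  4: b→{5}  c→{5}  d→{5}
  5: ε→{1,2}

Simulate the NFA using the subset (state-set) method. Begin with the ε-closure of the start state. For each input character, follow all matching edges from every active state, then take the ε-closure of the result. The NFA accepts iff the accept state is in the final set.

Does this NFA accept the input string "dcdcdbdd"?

initial (ε-close {0}): {0,2}
'd' @ 1: {3,4}
'c' @ 2: {1,2,5}  ✓accept
'd' @ 3: {3,4}
'c' @ 4: {1,2,5}  ✓accept
'd' @ 5: {3,4}
'b' @ 6: {1,2,5}  ✓accept
'd' @ 7: {3,4}
'd' @ 8: {1,2,5}  ✓accept
end set {1,2,5} — state 1 in

Answer: ACCEPT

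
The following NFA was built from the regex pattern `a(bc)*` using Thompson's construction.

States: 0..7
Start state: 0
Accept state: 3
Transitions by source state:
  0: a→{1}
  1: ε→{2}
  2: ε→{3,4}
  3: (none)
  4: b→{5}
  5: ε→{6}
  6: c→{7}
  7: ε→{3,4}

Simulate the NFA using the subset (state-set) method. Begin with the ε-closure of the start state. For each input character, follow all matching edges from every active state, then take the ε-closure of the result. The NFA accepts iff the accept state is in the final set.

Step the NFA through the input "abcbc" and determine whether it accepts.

start: ε-closure({0}) = {0}
'a' @ 1: {1,2,3,4}  [accepting]
'b' @ 2: {5,6}
'c' @ 3: {3,4,7}  [accepting]
'b' @ 4: {5,6}
'c' @ 5: {3,4,7}  [accepting]
final: {3,4,7}; accept 3 in set

Answer: ACCEPT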